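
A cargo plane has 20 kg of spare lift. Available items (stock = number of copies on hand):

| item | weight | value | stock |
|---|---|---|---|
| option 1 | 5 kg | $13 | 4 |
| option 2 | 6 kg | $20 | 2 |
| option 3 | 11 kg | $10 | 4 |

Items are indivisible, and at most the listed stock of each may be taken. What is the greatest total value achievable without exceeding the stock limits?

Top feasible selections:
- 1×option 1 + 2×option 2: weight 17, value 53
- 4×option 1: weight 20, value 52
Best: $53.

$53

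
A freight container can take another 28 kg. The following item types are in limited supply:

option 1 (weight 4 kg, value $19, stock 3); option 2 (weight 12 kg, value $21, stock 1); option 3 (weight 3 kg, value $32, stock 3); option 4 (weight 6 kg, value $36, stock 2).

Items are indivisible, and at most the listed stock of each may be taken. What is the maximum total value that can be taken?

Top feasible selections:
- 3×option 1 + 3×option 3 + 1×option 4: weight 27, value 189
- 1×option 1 + 3×option 3 + 2×option 4: weight 25, value 187
- 2×option 1 + 2×option 3 + 2×option 4: weight 26, value 174
Best: $189.

$189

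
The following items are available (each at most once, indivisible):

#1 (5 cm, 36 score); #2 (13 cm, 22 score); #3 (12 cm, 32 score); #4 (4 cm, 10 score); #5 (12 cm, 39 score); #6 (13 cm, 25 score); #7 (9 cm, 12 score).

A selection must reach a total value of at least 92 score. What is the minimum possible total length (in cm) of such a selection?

Subsets with value ≥ 92, sorted by total length:
- #1+#3+#5: length 29, value 107
- #1+#5+#6: length 30, value 100
Minimum length: 29 cm.

29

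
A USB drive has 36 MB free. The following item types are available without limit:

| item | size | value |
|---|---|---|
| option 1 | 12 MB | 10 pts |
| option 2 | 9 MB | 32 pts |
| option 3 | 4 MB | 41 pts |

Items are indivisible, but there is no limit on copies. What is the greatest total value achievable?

Best value-per-unit is option 3 at 41/4, and filling with it alone uses size 9×4=36. No mix of the others beats 9×41 = 369.

369 pts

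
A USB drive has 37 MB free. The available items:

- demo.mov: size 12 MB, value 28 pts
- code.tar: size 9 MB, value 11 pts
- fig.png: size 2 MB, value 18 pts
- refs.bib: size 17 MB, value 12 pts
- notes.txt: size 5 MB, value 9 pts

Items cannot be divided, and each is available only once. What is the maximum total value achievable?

Check high-value combinations within 37 MB:
- demo.mov+fig.png+refs.bib+notes.txt: size 12+2+17+5=36, value 28+18+12+9=67
- demo.mov+code.tar+fig.png+notes.txt: size 12+9+2+5=28, value 28+11+18+9=66
- demo.mov+fig.png+refs.bib: size 12+2+17=31, value 28+18+12=58
- demo.mov+code.tar+fig.png: size 12+9+2=23, value 28+11+18=57
- demo.mov+fig.png+notes.txt: size 12+2+5=19, value 28+18+9=55
Best: 67 pts.

67 pts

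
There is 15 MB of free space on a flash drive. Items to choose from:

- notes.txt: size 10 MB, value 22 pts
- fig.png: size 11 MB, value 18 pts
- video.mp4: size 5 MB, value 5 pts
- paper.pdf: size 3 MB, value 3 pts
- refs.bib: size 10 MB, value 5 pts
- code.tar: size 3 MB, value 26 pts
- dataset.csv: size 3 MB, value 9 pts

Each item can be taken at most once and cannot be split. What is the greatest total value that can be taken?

Check high-value combinations within 15 MB:
- notes.txt+code.tar: size 10+3=13, value 22+26=48
- fig.png+code.tar: size 11+3=14, value 18+26=44
- video.mp4+paper.pdf+code.tar+dataset.csv: size 5+3+3+3=14, value 5+3+26+9=43
- video.mp4+code.tar+dataset.csv: size 5+3+3=11, value 5+26+9=40
- paper.pdf+code.tar+dataset.csv: size 3+3+3=9, value 3+26+9=38
Best: 48 pts.

48 pts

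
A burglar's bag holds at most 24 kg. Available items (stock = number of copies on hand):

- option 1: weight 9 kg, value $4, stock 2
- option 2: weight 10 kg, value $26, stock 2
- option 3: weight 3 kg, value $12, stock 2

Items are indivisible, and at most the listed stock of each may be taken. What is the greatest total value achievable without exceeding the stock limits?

$64

Best selections within weight 24 and stock limits:
- 2×option 2 + 1×option 3: weight 23, value 64
- 2×option 2: weight 20, value 52
Best: $64.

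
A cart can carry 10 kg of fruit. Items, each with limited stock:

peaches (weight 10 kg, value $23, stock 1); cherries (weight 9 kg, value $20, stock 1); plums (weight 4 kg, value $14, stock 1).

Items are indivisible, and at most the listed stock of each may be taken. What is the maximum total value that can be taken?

Top feasible selections:
- 1×peaches: weight 10, value 23
- 1×cherries: weight 9, value 20
- 1×plums: weight 4, value 14
Best: $23.

$23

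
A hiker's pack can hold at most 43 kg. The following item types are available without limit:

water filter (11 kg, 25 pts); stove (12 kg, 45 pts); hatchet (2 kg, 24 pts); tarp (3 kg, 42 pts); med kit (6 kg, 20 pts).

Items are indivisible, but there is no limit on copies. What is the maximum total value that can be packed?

Best value-per-unit is tarp at 42/3; filling with it alone gives 14×42 = 588.
Optimal mix: 2×hatchet + 13×tarp → weight 43, value 594.

594 pts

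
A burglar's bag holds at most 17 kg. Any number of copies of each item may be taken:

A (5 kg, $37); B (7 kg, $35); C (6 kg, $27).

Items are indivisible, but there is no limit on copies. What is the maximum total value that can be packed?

Best value-per-unit is A at 37/5, and filling with it alone uses weight 3×5=15. No mix of the others beats 3×37 = 111.

$111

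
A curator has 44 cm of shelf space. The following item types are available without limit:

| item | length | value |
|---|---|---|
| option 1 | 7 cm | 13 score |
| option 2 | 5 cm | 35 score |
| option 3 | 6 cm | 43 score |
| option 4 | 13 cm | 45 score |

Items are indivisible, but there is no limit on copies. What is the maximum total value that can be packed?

Best value-per-unit is option 3 at 43/6; filling with it alone gives 7×43 = 301.
Optimal mix: 4×option 2 + 4×option 3 → length 44, value 312.

312 score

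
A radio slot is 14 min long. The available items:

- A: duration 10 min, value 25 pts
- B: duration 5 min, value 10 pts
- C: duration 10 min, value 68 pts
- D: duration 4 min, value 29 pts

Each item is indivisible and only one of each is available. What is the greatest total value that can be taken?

Check high-value combinations within 14 min:
- C+D: duration 10+4=14, value 68+29=97
- C: duration 10, value 68
- A+D: duration 10+4=14, value 25+29=54
- B+D: duration 5+4=9, value 10+29=39
Best: 97 pts.

97 pts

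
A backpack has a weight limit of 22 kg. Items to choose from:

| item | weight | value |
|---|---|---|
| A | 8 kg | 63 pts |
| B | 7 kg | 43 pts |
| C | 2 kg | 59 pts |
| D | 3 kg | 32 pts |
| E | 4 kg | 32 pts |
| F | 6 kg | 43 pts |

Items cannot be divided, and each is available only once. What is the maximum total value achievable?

209 pts

Check high-value combinations within 22 kg:
- B+C+D+E+F: weight 7+2+3+4+6=22, value 43+59+32+32+43=209
- A+C+D+F: weight 8+2+3+6=19, value 63+59+32+43=197
- A+B+C+D: weight 8+7+2+3=20, value 63+43+59+32=197
Best: 209 pts.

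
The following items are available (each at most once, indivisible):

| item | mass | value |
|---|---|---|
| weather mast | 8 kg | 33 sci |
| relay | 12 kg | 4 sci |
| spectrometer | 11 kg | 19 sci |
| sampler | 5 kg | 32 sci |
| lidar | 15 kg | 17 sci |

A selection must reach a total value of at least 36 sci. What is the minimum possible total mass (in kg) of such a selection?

Subsets with value ≥ 36, sorted by total mass:
- weather mast+sampler: mass 13, value 65
- spectrometer+sampler: mass 16, value 51
- relay+sampler: mass 17, value 36
Minimum mass: 13 kg.

13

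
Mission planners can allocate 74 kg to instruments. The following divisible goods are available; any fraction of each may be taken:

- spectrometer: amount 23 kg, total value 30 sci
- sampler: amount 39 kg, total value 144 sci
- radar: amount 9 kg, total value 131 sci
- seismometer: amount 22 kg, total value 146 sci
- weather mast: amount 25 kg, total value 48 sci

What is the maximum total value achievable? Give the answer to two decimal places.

428.68

Take in order of value per unit:
- radar (131/9 per unit): all 9 → value 131, running total 131.00
- seismometer (146/22 per unit): all 22 → value 146, running total 277.00
- sampler (144/39 per unit): all 39 → value 144, running total 421.00
- weather mast (48/25 per unit): 4 of 25 → value 4×48/25 = 7.6800, running total 428.68
Total 428.68.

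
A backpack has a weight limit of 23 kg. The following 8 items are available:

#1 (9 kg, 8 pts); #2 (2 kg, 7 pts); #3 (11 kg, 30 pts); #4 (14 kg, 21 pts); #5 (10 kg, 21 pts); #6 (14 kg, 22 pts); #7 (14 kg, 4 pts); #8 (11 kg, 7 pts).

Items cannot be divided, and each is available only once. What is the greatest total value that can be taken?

Check high-value combinations within 23 kg:
- #2+#3+#5: weight 2+11+10=23, value 7+30+21=58
- #3+#5: weight 11+10=21, value 30+21=51
- #1+#2+#3: weight 9+2+11=22, value 8+7+30=45
- #1+#3: weight 9+11=20, value 8+30=38
Best: 58 pts.

58 pts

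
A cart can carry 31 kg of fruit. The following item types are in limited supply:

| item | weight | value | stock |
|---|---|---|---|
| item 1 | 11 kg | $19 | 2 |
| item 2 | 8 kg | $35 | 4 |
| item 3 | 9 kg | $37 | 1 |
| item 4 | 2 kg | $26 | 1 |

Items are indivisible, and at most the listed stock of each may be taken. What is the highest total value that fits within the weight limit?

$133

Best selections within weight 31 and stock limits:
- 2×item 2 + 1×item 3 + 1×item 4: weight 27, value 133
- 3×item 2 + 1×item 4: weight 26, value 131
- 1×item 1 + 1×item 2 + 1×item 3 + 1×item 4: weight 30, value 117
- 1×item 1 + 2×item 2 + 1×item 4: weight 29, value 115
Best: $133.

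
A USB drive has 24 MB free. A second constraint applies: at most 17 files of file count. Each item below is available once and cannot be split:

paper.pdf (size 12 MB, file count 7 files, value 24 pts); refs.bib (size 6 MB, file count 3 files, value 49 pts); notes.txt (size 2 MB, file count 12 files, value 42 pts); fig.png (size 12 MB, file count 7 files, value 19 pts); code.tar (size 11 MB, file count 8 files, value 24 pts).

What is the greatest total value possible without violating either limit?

91 pts

Feasible sets respecting both limits:
- refs.bib+notes.txt: size 8, file count 15, value 91
- paper.pdf+refs.bib: size 18, file count 10, value 73
- refs.bib+code.tar: size 17, file count 11, value 73
- refs.bib+fig.png: size 18, file count 10, value 68
Best: 91 pts.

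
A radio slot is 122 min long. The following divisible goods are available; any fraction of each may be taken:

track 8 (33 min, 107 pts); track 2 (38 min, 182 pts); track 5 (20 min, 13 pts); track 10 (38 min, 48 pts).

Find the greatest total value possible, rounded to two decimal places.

345.45

Take in order of value per unit:
- track 2 (182/38 per unit): all 38 → value 182, running total 182.00
- track 8 (107/33 per unit): all 33 → value 107, running total 289.00
- track 10 (48/38 per unit): all 38 → value 48, running total 337.00
- track 5 (13/20 per unit): 13 of 20 → value 13×13/20 = 8.4500, running total 345.45
Total 345.45.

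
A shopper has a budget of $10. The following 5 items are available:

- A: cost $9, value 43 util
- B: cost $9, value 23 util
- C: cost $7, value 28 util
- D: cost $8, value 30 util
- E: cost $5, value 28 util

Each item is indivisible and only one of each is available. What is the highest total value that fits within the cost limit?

43 util

Check high-value combinations within $10:
- A: cost 9, value 43
- D: cost 8, value 30
- E: cost 5, value 28
Best: 43 util.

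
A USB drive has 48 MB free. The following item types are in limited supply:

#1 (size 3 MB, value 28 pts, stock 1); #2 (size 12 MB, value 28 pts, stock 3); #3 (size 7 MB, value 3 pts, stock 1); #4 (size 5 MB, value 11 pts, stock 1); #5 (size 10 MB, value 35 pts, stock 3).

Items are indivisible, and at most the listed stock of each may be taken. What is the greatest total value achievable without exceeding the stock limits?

Top feasible selections:
- 1×#1 + 1×#2 + 3×#5: size 45, value 161
- 1×#1 + 2×#2 + 2×#5: size 47, value 154
Best: 161 pts.

161 pts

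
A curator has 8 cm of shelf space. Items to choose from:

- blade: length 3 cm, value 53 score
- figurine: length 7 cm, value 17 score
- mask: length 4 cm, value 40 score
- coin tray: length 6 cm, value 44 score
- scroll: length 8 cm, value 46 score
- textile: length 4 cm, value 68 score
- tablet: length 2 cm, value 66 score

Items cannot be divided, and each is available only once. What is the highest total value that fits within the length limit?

Check high-value combinations within 8 cm:
- textile+tablet: length 4+2=6, value 68+66=134
- blade+textile: length 3+4=7, value 53+68=121
- blade+tablet: length 3+2=5, value 53+66=119
Best: 134 score.

134 score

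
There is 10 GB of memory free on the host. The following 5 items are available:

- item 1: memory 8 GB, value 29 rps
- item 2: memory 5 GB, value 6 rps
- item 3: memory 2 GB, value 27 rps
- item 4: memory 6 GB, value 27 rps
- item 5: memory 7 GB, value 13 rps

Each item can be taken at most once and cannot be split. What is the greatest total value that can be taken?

Check high-value combinations within 10 GB:
- item 1+item 3: memory 8+2=10, value 29+27=56
- item 3+item 4: memory 2+6=8, value 27+27=54
- item 3+item 5: memory 2+7=9, value 27+13=40
- item 2+item 3: memory 5+2=7, value 6+27=33
Best: 56 rps.

56 rps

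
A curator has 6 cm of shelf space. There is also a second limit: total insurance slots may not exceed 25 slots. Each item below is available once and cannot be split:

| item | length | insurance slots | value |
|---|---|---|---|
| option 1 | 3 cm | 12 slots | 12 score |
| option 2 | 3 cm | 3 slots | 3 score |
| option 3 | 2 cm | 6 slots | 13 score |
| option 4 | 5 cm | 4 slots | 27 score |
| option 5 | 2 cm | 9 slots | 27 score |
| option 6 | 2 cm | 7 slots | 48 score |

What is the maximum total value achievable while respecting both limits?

Feasible sets respecting both limits:
- option 3+option 5+option 6: length 6, insurance slots 22, value 88
- option 5+option 6: length 4, insurance slots 16, value 75
- option 3+option 6: length 4, insurance slots 13, value 61
- option 1+option 6: length 5, insurance slots 19, value 60
Best: 88 score.

88 score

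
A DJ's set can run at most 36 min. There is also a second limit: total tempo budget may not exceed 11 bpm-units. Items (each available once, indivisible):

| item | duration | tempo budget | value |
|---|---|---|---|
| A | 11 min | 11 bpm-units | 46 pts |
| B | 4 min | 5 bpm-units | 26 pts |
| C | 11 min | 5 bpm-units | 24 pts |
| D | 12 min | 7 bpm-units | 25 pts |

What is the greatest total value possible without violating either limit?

Feasible sets respecting both limits:
- B+C: duration 15, tempo budget 10, value 50
- A: duration 11, tempo budget 11, value 46
- B: duration 4, tempo budget 5, value 26
Best: 50 pts.

50 pts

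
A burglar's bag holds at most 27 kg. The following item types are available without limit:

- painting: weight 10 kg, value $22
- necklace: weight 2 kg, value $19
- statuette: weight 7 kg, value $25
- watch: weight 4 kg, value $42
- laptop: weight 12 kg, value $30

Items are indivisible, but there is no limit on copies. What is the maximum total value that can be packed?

Best value-per-unit is watch at 42/4; filling with it alone gives 6×42 = 252.
Optimal mix: 1×necklace + 6×watch → weight 26, value 271.

$271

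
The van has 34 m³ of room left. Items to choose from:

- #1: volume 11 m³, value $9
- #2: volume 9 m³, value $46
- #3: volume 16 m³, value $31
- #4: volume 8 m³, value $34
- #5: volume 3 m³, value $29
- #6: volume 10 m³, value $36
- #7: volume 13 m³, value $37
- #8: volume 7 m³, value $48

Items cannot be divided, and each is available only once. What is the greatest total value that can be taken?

Check high-value combinations within 34 m³:
- #2+#4+#6+#8: volume 9+8+10+7=34, value 46+34+36+48=164
- #2+#5+#7+#8: volume 9+3+13+7=32, value 46+29+37+48=160
- #2+#5+#6+#8: volume 9+3+10+7=29, value 46+29+36+48=159
- #2+#4+#5+#8: volume 9+8+3+7=27, value 46+34+29+48=157
- #5+#6+#7+#8: volume 3+10+13+7=33, value 29+36+37+48=150
Best: $164.

$164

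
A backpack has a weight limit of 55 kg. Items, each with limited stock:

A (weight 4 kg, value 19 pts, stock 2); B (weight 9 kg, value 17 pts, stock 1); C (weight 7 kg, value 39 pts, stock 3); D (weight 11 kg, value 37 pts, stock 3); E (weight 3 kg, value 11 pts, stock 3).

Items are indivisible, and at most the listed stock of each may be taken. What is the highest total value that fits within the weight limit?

Best selections within weight 55 and stock limits:
- 2×A + 3×C + 2×D + 1×E: weight 54, value 240
- 1×A + 3×C + 2×D + 2×E: weight 53, value 232
Best: 240 pts.

240 pts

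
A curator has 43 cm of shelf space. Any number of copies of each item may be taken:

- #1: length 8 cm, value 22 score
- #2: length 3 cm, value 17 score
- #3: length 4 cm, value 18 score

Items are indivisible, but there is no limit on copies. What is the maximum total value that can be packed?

Best value-per-unit is #2 at 17/3; filling with it alone gives 14×17 = 238.
Optimal mix: 13×#2 + 1×#3 → length 43, value 239.

239 score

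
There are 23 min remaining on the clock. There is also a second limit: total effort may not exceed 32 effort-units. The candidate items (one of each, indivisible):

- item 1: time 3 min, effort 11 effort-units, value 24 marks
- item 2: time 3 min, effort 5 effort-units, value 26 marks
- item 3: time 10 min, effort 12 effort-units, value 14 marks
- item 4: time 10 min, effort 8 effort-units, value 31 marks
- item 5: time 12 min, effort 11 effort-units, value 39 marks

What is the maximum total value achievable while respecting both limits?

Feasible sets respecting both limits:
- item 1+item 2+item 5: time 18, effort 27, value 89
- item 1+item 2+item 4: time 16, effort 24, value 81
- item 2+item 3+item 4: time 23, effort 25, value 71
- item 4+item 5: time 22, effort 19, value 70
Best: 89 marks.

89 marks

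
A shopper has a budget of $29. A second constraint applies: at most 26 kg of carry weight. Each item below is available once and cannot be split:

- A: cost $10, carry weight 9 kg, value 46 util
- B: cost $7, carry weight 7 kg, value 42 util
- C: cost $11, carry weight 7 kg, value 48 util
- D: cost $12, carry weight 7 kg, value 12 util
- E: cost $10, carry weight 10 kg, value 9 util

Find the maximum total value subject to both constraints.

136 util

Feasible sets respecting both limits:
- A+B+C: cost 28, carry weight 23, value 136
- A+B+D: cost 29, carry weight 23, value 100
- B+C+E: cost 28, carry weight 24, value 99
- A+B+E: cost 27, carry weight 26, value 97
Best: 136 util.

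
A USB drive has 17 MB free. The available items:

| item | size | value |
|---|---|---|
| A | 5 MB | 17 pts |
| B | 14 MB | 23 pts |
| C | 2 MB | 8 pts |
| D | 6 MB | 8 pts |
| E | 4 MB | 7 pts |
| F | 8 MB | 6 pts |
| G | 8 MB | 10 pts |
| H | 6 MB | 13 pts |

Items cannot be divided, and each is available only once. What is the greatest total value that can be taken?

This is a 0/1 knapsack; check combinations near the capacity.
- A+C+E+H: size 5+2+4+6=17, value 17+8+7+13=45
- A+C+D+E: size 5+2+6+4=17, value 17+8+8+7=40
- A+C+H: size 5+2+6=13, value 17+8+13=38
Best: 45 pts.

45 pts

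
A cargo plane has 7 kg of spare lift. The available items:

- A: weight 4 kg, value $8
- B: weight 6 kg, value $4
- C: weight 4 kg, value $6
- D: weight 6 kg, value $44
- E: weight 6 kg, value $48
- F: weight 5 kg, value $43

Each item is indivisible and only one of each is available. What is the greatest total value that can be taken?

$48

This is a 0/1 knapsack; check combinations near the capacity.
- E: weight 6, value 48
- D: weight 6, value 44
- F: weight 5, value 43
- A: weight 4, value 8
- C: weight 4, value 6
Best: $48.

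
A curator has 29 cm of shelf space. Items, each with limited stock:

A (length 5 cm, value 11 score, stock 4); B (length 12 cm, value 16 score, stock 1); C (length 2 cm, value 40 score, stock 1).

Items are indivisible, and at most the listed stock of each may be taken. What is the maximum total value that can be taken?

89 score

Best selections within length 29 and stock limits:
- 3×A + 1×B + 1×C: length 29, value 89
- 4×A + 1×C: length 22, value 84
- 2×A + 1×B + 1×C: length 24, value 78
Best: 89 score.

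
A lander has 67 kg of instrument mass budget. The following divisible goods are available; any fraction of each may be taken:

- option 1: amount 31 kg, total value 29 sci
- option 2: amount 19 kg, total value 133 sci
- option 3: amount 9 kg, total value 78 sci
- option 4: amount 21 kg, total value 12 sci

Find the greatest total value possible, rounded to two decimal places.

Take in order of value per unit:
- option 3 (78/9 per unit): all 9 → value 78, running total 78.00
- option 2 (133/19 per unit): all 19 → value 133, running total 211.00
- option 1 (29/31 per unit): all 31 → value 29, running total 240.00
- option 4 (12/21 per unit): 8 of 21 → value 8×12/21 = 4.5714, running total 244.57
Total 244.57.

244.57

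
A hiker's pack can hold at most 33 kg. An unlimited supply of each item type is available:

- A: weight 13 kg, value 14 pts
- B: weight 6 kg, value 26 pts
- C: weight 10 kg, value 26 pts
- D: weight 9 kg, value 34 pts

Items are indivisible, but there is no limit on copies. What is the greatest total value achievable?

Best value-per-unit is B at 26/6; filling with it alone gives 5×26 = 130.
Optimal mix: 4×B + 1×D → weight 33, value 138.

138 pts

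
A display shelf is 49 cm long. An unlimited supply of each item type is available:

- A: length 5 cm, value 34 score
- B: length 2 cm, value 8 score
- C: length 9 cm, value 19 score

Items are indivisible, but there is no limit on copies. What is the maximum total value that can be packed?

Best value-per-unit is A at 34/5; filling with it alone gives 9×34 = 306.
Optimal mix: 9×A + 2×B → length 49, value 322.

322 score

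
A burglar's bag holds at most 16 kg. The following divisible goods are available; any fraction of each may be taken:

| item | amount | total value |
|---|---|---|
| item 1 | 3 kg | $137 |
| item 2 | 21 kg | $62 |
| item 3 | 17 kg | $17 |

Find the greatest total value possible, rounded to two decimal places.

175.38

Take in order of value per unit:
- item 1 (137/3 per unit): all 3 → value 137, running total 137.00
- item 2 (62/21 per unit): 13 of 21 → value 13×62/21 = 38.3810, running total 175.38
Total 175.38.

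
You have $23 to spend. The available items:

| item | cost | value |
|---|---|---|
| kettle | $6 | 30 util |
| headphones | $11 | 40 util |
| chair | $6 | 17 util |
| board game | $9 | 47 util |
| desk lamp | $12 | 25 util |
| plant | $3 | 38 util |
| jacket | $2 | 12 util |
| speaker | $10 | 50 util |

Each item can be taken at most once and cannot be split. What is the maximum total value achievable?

135 util

Check high-value combinations within $23:
- board game+plant+speaker: cost 9+3+10=22, value 47+38+50=135
- kettle+plant+jacket+speaker: cost 6+3+2+10=21, value 30+38+12+50=130
- kettle+board game+plant+jacket: cost 6+9+3+2=20, value 30+47+38+12=127
- headphones+board game+plant: cost 11+9+3=23, value 40+47+38=125
Best: 135 util.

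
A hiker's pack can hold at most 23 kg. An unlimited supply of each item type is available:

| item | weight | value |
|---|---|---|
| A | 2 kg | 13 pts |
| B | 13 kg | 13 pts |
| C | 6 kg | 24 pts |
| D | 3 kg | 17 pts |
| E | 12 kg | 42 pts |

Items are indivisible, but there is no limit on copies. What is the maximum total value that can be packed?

Best value-per-unit is A at 13/2; filling with it alone gives 11×13 = 143.
Optimal mix: 10×A + 1×D → weight 23, value 147.

147 pts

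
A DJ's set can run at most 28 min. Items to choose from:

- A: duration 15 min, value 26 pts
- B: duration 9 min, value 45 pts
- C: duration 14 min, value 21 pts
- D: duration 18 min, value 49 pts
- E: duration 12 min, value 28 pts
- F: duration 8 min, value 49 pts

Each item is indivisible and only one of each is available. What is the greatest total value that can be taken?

98 pts

Check high-value combinations within 28 min:
- D+F: duration 18+8=26, value 49+49=98
- B+F: duration 9+8=17, value 45+49=94
- B+D: duration 9+18=27, value 45+49=94
Best: 98 pts.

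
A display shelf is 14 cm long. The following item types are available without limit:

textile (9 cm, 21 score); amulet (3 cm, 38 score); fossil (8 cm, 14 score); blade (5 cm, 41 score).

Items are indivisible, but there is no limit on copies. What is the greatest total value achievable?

155 score

Best value-per-unit is amulet at 38/3; filling with it alone gives 4×38 = 152.
Optimal mix: 3×amulet + 1×blade → length 14, value 155.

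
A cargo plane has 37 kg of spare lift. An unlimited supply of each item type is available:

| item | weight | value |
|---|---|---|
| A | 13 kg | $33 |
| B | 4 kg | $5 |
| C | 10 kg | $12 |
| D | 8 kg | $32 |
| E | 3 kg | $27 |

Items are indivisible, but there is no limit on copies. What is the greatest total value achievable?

Best value-per-unit is E at 27/3, and filling with it alone uses weight 12×3=36. No mix of the others beats 12×27 = 324.

$324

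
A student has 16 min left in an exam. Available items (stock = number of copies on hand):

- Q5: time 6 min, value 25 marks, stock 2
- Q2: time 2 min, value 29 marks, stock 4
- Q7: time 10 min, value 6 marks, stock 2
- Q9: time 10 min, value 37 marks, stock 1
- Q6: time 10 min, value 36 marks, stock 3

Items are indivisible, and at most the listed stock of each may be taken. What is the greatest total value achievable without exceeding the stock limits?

Best selections within time 16 and stock limits:
- 1×Q5 + 4×Q2: time 14, value 141
- 3×Q2 + 1×Q9: time 16, value 124
Best: 141 marks.

141 marks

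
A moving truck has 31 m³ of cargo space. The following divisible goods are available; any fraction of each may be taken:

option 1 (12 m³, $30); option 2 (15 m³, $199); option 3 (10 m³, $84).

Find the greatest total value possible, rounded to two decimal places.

Take in order of value per unit:
- option 2 (199/15 per unit): all 15 → value 199, running total 199.00
- option 3 (84/10 per unit): all 10 → value 84, running total 283.00
- option 1 (30/12 per unit): 6 of 12 → value 6×30/12 = 15.0000, running total 298.00
Total 298.00.

298.00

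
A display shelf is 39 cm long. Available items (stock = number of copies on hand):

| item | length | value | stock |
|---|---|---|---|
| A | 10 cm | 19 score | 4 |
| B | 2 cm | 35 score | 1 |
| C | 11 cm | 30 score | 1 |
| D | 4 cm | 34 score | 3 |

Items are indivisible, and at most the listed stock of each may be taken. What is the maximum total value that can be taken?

186 score

Best selections within length 39 and stock limits:
- 1×A + 1×B + 1×C + 3×D: length 35, value 186
- 2×A + 1×B + 3×D: length 34, value 175
- 1×B + 1×C + 3×D: length 25, value 167
Best: 186 score.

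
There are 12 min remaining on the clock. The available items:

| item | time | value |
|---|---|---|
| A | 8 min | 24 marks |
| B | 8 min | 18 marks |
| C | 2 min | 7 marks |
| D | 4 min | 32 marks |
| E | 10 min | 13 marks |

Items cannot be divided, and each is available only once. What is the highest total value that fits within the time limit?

Check high-value combinations within 12 min:
- A+D: time 8+4=12, value 24+32=56
- B+D: time 8+4=12, value 18+32=50
- C+D: time 2+4=6, value 7+32=39
Best: 56 marks.

56 marks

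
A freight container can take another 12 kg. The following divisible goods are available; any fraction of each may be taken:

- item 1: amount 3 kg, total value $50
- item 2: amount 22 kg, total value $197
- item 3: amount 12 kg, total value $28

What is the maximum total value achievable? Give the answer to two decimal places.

130.59

Take in order of value per unit:
- item 1 (50/3 per unit): all 3 → value 50, running total 50.00
- item 2 (197/22 per unit): 9 of 22 → value 9×197/22 = 80.5909, running total 130.59
Total 130.59.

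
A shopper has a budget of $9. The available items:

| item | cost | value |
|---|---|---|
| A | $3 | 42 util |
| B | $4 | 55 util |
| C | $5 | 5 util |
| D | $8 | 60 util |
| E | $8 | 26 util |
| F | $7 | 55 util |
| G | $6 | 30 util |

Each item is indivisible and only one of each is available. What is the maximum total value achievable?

97 util

Check high-value combinations within $9:
- A+B: cost 3+4=7, value 42+55=97
- A+G: cost 3+6=9, value 42+30=72
- D: cost 8, value 60
Best: 97 util.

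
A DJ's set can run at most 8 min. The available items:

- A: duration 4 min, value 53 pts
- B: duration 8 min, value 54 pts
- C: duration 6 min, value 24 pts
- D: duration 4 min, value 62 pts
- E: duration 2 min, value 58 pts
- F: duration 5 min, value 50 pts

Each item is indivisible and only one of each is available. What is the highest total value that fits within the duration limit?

120 pts

This is a 0/1 knapsack; check combinations near the capacity.
- D+E: duration 4+2=6, value 62+58=120
- A+D: duration 4+4=8, value 53+62=115
- A+E: duration 4+2=6, value 53+58=111
- E+F: duration 2+5=7, value 58+50=108
- C+E: duration 6+2=8, value 24+58=82
Best: 120 pts.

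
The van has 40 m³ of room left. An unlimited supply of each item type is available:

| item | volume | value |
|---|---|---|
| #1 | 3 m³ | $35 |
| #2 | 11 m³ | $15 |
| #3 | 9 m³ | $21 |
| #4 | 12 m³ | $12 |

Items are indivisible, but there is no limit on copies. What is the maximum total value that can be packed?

Best value-per-unit is #1 at 35/3, and filling with it alone uses volume 13×3=39. No mix of the others beats 13×35 = 455.

$455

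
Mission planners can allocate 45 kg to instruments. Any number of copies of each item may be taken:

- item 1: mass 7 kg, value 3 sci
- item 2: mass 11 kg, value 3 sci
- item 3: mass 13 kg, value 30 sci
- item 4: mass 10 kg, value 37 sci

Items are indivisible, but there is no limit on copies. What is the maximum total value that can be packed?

148 sci

Best value-per-unit is item 4 at 37/10, and filling with it alone uses mass 4×10=40. No mix of the others beats 4×37 = 148.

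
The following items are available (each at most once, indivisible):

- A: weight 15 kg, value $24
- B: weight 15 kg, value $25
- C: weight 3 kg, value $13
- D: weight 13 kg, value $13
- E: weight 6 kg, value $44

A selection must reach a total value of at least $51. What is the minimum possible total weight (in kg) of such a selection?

Subsets with value ≥ 51, sorted by total weight:
- C+E: weight 9, value 57
- D+E: weight 19, value 57
- B+E: weight 21, value 69
- A+E: weight 21, value 68
Minimum weight: 9 kg.

9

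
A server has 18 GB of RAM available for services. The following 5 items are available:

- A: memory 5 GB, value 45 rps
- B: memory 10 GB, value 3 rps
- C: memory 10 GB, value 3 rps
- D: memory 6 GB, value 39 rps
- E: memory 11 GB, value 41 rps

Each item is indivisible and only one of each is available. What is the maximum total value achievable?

Check high-value combinations within 18 GB:
- A+E: memory 5+11=16, value 45+41=86
- A+D: memory 5+6=11, value 45+39=84
- D+E: memory 6+11=17, value 39+41=80
- A+B: memory 5+10=15, value 45+3=48
Best: 86 rps.

86 rps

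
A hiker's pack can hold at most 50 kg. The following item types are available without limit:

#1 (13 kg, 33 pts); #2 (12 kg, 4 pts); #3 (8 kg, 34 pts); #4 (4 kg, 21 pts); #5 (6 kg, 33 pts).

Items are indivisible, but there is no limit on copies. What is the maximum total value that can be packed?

273 pts

Best value-per-unit is #5 at 33/6; filling with it alone gives 8×33 = 264.
Optimal mix: 2×#4 + 7×#5 → weight 50, value 273.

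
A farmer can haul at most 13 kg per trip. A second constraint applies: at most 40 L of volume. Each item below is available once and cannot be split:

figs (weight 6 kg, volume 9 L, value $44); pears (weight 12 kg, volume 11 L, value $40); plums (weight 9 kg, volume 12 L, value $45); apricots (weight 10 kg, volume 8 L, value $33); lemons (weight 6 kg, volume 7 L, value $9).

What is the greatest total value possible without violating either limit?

Feasible sets respecting both limits:
- figs+lemons: weight 12, volume 16, value 53
- plums: weight 9, volume 12, value 45
- figs: weight 6, volume 9, value 44
- pears: weight 12, volume 11, value 40
Best: $53.

$53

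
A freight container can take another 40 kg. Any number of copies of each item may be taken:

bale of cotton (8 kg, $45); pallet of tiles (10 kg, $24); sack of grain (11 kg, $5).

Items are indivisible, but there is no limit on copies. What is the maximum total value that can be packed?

Best value-per-unit is bale of cotton at 45/8, and filling with it alone uses weight 5×8=40. No mix of the others beats 5×45 = 225.

$225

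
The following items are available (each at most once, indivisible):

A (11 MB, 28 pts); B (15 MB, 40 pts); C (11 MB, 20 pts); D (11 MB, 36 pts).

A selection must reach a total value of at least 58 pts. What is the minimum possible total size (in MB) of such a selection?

22

Subsets with value ≥ 58, sorted by total size:
- A+D: size 22, value 64
- B+D: size 26, value 76
- A+B: size 26, value 68
Minimum size: 22 MB.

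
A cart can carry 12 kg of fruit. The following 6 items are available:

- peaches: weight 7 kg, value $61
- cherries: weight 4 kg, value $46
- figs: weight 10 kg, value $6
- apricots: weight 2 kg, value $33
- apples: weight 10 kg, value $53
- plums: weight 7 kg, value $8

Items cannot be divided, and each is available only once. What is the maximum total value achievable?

Check high-value combinations within 12 kg:
- peaches+cherries: weight 7+4=11, value 61+46=107
- peaches+apricots: weight 7+2=9, value 61+33=94
- apricots+apples: weight 2+10=12, value 33+53=86
Best: $107.

$107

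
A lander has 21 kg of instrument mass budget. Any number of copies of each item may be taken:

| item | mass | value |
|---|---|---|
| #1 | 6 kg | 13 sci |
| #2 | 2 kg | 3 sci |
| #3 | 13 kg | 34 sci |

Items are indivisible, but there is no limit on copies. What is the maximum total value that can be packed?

50 sci

Best value-per-unit is #3 at 34/13; filling with it alone gives 1×34 = 34.
Optimal mix: 1×#1 + 1×#2 + 1×#3 → mass 21, value 50.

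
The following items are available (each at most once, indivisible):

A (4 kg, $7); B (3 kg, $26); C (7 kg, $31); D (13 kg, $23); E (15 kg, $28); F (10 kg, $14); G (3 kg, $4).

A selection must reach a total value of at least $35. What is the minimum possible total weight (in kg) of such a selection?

Subsets with value ≥ 35, sorted by total weight:
- B+C: weight 10, value 57
- A+B+G: weight 10, value 37
- C+G: weight 10, value 35
- A+C: weight 11, value 38
Minimum weight: 10 kg.

10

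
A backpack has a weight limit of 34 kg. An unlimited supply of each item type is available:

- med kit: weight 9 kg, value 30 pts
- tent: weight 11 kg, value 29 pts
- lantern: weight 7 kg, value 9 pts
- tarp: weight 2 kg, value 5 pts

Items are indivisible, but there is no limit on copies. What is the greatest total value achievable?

Best value-per-unit is med kit at 30/9; filling with it alone gives 3×30 = 90.
Optimal mix: 3×med kit + 3×tarp → weight 33, value 105.

105 pts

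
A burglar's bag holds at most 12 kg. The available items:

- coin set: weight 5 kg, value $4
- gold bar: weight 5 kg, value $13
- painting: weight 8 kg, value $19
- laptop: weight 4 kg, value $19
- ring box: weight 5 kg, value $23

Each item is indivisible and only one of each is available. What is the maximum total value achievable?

Check high-value combinations within 12 kg:
- laptop+ring box: weight 4+5=9, value 19+23=42
- painting+laptop: weight 8+4=12, value 19+19=38
- gold bar+ring box: weight 5+5=10, value 13+23=36
- gold bar+laptop: weight 5+4=9, value 13+19=32
- coin set+ring box: weight 5+5=10, value 4+23=27
Best: $42.

$42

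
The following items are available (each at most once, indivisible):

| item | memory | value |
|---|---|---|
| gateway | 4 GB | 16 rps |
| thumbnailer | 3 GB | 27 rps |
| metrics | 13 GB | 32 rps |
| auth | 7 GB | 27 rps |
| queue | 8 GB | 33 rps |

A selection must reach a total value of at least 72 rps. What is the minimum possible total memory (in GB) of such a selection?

Subsets with value ≥ 72, sorted by total memory:
- gateway+thumbnailer+queue: memory 15, value 76
- thumbnailer+auth+queue: memory 18, value 87
- gateway+auth+queue: memory 19, value 76
Minimum memory: 15 GB.

15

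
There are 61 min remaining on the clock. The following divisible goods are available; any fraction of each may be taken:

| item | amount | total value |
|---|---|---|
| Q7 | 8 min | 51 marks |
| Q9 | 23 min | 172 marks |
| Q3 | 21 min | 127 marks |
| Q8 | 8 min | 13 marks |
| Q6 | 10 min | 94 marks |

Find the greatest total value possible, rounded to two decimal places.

437.95

Take in order of value per unit:
- Q6 (94/10 per unit): all 10 → value 94, running total 94.00
- Q9 (172/23 per unit): all 23 → value 172, running total 266.00
- Q7 (51/8 per unit): all 8 → value 51, running total 317.00
- Q3 (127/21 per unit): 20 of 21 → value 20×127/21 = 120.9524, running total 437.95
Total 437.95.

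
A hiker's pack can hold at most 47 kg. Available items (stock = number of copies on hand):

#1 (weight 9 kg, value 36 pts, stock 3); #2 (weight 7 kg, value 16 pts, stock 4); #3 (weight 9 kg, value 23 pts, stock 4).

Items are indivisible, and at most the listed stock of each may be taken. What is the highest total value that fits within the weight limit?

154 pts

Top feasible selections:
- 3×#1 + 2×#3: weight 45, value 154
- 3×#1 + 1×#2 + 1×#3: weight 43, value 147
- 2×#1 + 3×#3: weight 45, value 141
Best: 154 pts.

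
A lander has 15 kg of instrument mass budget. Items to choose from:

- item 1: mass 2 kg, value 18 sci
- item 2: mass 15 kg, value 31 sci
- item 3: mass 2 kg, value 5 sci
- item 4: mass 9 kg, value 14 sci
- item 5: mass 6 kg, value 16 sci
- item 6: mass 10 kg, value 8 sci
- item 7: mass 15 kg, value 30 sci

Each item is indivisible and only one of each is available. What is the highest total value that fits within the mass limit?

Check high-value combinations within 15 kg:
- item 1+item 3+item 5: mass 2+2+6=10, value 18+5+16=39
- item 1+item 3+item 4: mass 2+2+9=13, value 18+5+14=37
- item 1+item 5: mass 2+6=8, value 18+16=34
- item 1+item 4: mass 2+9=11, value 18+14=32
- item 1+item 3+item 6: mass 2+2+10=14, value 18+5+8=31
Best: 39 sci.

39 sci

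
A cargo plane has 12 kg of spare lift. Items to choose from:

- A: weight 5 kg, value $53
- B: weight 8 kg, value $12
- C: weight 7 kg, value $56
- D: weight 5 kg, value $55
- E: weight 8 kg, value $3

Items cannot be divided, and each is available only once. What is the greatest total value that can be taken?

Check high-value combinations within 12 kg:
- C+D: weight 7+5=12, value 56+55=111
- A+C: weight 5+7=12, value 53+56=109
- A+D: weight 5+5=10, value 53+55=108
- C: weight 7, value 56
- D: weight 5, value 55
Best: $111.

$111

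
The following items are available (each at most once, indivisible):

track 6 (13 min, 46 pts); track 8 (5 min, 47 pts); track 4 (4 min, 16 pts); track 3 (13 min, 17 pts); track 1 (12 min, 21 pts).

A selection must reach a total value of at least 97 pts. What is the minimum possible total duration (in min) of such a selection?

22

Subsets with value ≥ 97, sorted by total duration:
- track 6+track 8+track 4: duration 22, value 109
- track 6+track 8+track 1: duration 30, value 114
Minimum duration: 22 min.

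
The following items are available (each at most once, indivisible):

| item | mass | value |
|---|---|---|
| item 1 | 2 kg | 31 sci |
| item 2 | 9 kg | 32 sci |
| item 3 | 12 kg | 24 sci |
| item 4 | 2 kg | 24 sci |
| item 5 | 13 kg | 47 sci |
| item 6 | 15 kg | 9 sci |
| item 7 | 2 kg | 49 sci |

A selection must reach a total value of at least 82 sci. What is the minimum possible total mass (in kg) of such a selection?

6

Subsets with value ≥ 82, sorted by total mass:
- item 1+item 4+item 7: mass 6, value 104
- item 1+item 2+item 7: mass 13, value 112
Minimum mass: 6 kg.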